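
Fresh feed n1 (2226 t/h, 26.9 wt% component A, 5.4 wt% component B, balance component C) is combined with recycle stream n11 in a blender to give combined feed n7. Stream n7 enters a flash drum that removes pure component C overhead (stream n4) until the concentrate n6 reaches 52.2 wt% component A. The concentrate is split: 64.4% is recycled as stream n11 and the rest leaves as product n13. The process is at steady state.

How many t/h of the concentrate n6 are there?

Overall component A balance (none leaves overhead): component A in fresh feed = component A in product, i.e. 2226×0.269 = (1−0.644)·n6·0.522.
n6 = 598.79/(0.522×0.356) = 3222.2 t/h.

3222 t/h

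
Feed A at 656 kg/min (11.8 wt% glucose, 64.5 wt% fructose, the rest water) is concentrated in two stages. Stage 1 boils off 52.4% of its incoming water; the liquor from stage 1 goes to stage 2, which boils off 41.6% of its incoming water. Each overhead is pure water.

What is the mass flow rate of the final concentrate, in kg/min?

543.7 kg/min

water in feed = 656×0.237 = 155.47 kg/min.
After stage 1: water left = (1−0.524)×155.47 = 74.005; stream total = 574.53 kg/min.
After stage 2: water left = (1−0.416)×74.005 = 43.219; final concentrate = 543.75 kg/min.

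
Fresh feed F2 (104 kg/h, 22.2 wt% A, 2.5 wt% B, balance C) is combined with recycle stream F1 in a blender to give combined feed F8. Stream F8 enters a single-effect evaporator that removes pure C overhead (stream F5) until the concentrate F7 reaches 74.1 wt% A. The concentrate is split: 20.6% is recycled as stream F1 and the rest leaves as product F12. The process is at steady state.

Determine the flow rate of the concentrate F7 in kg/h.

39.24 kg/h

Overall A balance (none leaves overhead): A in fresh feed = A in product, i.e. 104×0.222 = (1−0.206)·F7·0.741.
F7 = 23.088/(0.741×0.794) = 39.242 kg/h.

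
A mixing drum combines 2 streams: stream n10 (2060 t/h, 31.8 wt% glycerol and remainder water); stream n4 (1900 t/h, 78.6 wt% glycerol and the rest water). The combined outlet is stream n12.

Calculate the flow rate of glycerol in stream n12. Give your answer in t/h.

glycerol out = glycerol in = 2060×0.318 + 1900×0.786 = 2148.5 t/h.

2148 t/h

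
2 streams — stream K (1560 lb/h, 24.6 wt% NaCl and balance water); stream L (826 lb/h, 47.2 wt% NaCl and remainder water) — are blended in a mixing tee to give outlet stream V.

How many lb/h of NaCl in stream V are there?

NaCl out = NaCl in = 1560×0.246 + 826×0.472 = 773.63 lb/h.

773.6 lb/h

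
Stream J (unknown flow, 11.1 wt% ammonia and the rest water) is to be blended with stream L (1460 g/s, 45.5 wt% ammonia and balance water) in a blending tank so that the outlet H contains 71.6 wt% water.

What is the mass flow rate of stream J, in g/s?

Let J be the unknown flow. Total out = 1460 + J.
water balance: 795.7 + 0.889·J = 0.716·(1460 + J)
(0.889 − 0.716)·J = 0.716×1460 − 795.7 = 249.66
J = 249.66 / 0.173 = 1443.1 g/s

1443 g/s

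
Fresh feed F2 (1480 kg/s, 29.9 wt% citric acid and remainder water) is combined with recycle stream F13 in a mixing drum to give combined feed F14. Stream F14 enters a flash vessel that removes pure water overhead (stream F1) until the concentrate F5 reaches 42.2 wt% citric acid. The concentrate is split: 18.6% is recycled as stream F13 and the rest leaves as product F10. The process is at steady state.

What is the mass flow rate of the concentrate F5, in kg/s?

Overall citric acid balance (none leaves overhead): citric acid in fresh feed = citric acid in product, i.e. 1480×0.299 = (1−0.186)·F5·0.422.
F5 = 442.52/(0.422×0.814) = 1288.2 kg/s.

1288 kg/s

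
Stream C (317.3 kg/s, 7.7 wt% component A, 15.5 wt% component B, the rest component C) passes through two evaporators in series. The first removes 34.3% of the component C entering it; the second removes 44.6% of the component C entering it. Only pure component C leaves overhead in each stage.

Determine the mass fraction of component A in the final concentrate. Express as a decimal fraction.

component C in feed = 317.3×0.768 = 243.69 kg/s.
After stage 1: component C left = (1−0.343)×243.69 = 160.1; stream total = 233.72 kg/s.
After stage 2: component C left = (1−0.446)×160.1 = 88.696; final concentrate = 162.31 kg/s.
component A fraction = 24.432/162.31 = 0.151.

0.151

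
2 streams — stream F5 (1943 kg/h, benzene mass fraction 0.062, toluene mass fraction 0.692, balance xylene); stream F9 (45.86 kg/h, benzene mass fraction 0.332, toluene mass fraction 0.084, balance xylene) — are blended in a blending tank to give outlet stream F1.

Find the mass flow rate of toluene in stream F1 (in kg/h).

1348 kg/h

toluene out = toluene in = 1943×0.692 + 45.86×0.084 = 1348.4 kg/h.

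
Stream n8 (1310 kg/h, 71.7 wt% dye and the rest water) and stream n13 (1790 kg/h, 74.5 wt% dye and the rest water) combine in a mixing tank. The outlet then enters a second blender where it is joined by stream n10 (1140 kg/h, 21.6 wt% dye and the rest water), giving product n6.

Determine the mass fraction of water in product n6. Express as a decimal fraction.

Overall, product flow = 4240 kg/h.
water in = 1310×0.283 + 1790×0.255 + 1140×0.784 = 1720.9 kg/h.
water fraction in n6 = 0.4059.

0.4059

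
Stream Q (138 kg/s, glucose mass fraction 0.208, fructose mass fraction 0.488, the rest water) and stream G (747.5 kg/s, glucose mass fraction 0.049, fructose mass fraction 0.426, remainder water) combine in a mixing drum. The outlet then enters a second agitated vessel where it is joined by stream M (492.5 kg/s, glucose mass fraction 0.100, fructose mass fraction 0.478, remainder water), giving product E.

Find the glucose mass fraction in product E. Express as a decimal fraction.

Overall, product flow = 1378 kg/s.
glucose in = 138×0.208 + 747.5×0.049 + 492.5×0.100 = 114.58 kg/s.
glucose fraction in E = 0.083.

0.083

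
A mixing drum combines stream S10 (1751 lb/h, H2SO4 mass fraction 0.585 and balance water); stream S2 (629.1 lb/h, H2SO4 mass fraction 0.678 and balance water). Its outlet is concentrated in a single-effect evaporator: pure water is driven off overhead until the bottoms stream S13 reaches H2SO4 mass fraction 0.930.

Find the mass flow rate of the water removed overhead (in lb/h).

H2SO4 entering = 1751×0.585 + 629.1×0.678 = 1450.9 lb/h.
All H2SO4 reports to S13, so S13 = 1450.9/0.930 = 1560.1 lb/h.
Total feed = 2380.1 lb/h; overhead = 2380.1 − 1560.1 = 820.03 lb/h.

820 lb/h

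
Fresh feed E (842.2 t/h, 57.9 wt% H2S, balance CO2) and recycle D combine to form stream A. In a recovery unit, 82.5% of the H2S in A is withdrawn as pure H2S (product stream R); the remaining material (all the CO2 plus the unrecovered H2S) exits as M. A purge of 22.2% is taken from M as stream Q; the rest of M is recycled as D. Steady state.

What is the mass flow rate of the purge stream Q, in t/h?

376.5 t/h

CO2 enters only via E and leaves only via the purge: 842.2×0.421 = 0.222×(CO2 in M), and the recovery unit passes all CO2, so CO2 in A = CO2 in M = 1597.1 t/h.
H2S in A: m_A = 842.2×0.579 + (1−0.222)·(1−0.825)·m_A, so m_A = 487.63/0.8639 = 564.49 t/h.
M = (1−0.825)×564.49 + 1597.1 = 1695.9 t/h.
Purge Q = 0.222×1695.9 = 376.5 t/h.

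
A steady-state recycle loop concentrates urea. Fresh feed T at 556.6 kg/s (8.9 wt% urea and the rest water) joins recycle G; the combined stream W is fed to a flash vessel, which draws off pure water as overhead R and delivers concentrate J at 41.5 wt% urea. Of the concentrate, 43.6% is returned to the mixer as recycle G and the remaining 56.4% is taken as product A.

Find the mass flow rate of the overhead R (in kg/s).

Overall urea balance (none leaves overhead): urea in fresh feed = urea in product, i.e. 556.6×0.089 = (1−0.436)·J·0.415.
J = 49.537/(0.415×0.564) = 211.64 kg/s.
Recycle G = 0.436×211.64 = 92.277 kg/s.
Combined feed W = 556.6 + 92.277 = 648.88 kg/s.
Overhead R = W − J = 648.88 − 211.64 = 437.23 kg/s.

437.2 kg/s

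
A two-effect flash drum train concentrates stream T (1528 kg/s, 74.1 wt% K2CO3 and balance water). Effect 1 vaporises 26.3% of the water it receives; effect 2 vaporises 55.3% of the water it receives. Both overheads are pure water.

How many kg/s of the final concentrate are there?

water in feed = 1528×0.259 = 395.75 kg/s.
After stage 1: water left = (1−0.263)×395.75 = 291.67; stream total = 1423.9 kg/s.
After stage 2: water left = (1−0.553)×291.67 = 130.38; final concentrate = 1262.6 kg/s.

1263 kg/s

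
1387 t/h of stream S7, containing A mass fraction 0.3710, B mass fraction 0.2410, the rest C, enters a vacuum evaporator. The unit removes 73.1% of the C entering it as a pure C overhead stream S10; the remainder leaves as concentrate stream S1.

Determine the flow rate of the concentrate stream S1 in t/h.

C entering = 1387×0.388 = 538.16 t/h; overhead removed = 0.731×538.16 = 393.39 t/h.
Concentrate = 1387 − 393.39 = 993.61 t/h.

993.6 t/h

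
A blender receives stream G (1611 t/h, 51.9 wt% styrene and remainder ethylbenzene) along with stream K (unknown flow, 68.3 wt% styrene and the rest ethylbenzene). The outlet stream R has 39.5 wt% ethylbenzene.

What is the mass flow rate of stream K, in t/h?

Let K be the unknown flow. Total out = 1611 + K.
ethylbenzene balance: 774.89 + 0.317·K = 0.395·(1611 + K)
(0.317 − 0.395)·K = 0.395×1611 − 774.89 = -138.55
K = -138.55 / -0.078 = 1776.2 t/h

1776 t/h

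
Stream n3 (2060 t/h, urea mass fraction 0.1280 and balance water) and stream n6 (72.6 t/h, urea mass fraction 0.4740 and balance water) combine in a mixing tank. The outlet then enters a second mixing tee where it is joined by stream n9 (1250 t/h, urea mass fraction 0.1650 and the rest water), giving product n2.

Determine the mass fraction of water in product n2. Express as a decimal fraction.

Overall, product flow = 3382.6 t/h.
water in = 2060×0.872 + 72.6×0.526 + 1250×0.835 = 2878.3 t/h.
water fraction in n2 = 0.8509.

0.8509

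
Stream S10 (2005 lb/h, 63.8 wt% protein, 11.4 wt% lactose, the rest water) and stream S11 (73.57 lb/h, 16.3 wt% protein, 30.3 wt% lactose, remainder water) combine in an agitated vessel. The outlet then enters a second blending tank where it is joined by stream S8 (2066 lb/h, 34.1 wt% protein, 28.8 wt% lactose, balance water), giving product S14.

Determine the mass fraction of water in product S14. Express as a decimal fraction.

Overall, product flow = 4144.6 lb/h.
water in = 2005×0.248 + 73.57×0.534 + 2066×0.371 = 1303 lb/h.
water fraction in S14 = 0.3144.

0.3144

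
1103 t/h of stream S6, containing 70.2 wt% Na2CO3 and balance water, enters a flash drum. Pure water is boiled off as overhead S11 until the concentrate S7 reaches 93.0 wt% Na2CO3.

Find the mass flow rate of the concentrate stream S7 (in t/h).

Na2CO3 is conserved: 1103×0.702 = 774.31 t/h all reports to the concentrate.
Concentrate = 774.31/(target fraction) = 832.59 t/h.

832.6 t/h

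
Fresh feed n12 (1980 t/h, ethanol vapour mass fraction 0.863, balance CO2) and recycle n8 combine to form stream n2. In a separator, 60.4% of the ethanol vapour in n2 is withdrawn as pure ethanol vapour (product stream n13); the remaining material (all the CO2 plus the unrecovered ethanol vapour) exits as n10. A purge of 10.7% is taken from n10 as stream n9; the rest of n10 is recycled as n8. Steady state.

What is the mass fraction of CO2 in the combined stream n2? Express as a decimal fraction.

0.490

CO2 enters only via n12 and leaves only via the purge: 1980×0.137 = 0.107×(CO2 in n10), and the separator passes all CO2, so CO2 in n2 = CO2 in n10 = 2535.1 t/h.
ethanol vapour in n2: m_A = 1980×0.863 + (1−0.107)·(1−0.604)·m_A, so m_A = 1708.7/0.6464 = 2643.6 t/h.
n2 = 2643.6 + 2535.1 = 5178.7 t/h.
CO2 fraction in n2 = 2535.1/5178.7 = 0.490.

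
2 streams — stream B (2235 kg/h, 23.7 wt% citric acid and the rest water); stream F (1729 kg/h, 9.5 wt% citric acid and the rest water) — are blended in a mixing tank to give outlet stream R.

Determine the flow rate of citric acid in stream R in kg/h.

citric acid out = citric acid in = 2235×0.237 + 1729×0.095 = 693.95 kg/h.

693.9 kg/h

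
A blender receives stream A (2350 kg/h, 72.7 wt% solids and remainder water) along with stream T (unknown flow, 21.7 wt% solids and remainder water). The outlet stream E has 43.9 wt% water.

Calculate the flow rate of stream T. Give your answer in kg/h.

Let T be the unknown flow. Total out = 2350 + T.
water balance: 641.55 + 0.783·T = 0.439·(2350 + T)
(0.783 − 0.439)·T = 0.439×2350 − 641.55 = 390.1
T = 390.1 / 0.344 = 1134 kg/h

1134 kg/h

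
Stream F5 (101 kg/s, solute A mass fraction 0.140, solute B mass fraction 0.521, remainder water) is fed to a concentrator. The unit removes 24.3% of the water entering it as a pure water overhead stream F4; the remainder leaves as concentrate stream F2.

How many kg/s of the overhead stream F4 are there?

water entering = 101×0.339 = 34.239 kg/s; overhead removed = 0.243×34.239 = 8.3201 kg/s.

8.32 kg/s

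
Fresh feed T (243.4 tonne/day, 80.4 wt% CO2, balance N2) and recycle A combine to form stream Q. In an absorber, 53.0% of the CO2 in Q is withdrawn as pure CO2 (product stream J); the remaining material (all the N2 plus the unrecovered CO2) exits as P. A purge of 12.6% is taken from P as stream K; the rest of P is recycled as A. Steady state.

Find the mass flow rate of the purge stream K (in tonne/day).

N2 enters only via T and leaves only via the purge: 243.4×0.196 = 0.126×(N2 in P), and the absorber passes all N2, so N2 in Q = N2 in P = 378.62 tonne/day.
CO2 in Q: m_A = 243.4×0.804 + (1−0.126)·(1−0.530)·m_A, so m_A = 195.69/0.5892 = 332.12 tonne/day.
P = (1−0.530)×332.12 + 378.62 = 534.72 tonne/day.
Purge K = 0.126×534.72 = 67.375 tonne/day.

67.37 tonne/day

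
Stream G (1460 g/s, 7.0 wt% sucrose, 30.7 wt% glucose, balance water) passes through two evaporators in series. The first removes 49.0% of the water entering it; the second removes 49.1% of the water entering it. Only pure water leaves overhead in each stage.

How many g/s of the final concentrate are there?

786.5 g/s

water in feed = 1460×0.623 = 909.58 g/s.
After stage 1: water left = (1−0.490)×909.58 = 463.89; stream total = 1014.3 g/s.
After stage 2: water left = (1−0.491)×463.89 = 236.12; final concentrate = 786.54 g/s.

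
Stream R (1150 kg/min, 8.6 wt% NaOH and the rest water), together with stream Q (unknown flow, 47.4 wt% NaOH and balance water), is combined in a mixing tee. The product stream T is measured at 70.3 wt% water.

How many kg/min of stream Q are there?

1371 kg/min

Let Q be the unknown flow. Total out = 1150 + Q.
water balance: 1051.1 + 0.526·Q = 0.703·(1150 + Q)
(0.526 − 0.703)·Q = 0.703×1150 − 1051.1 = -242.65
Q = -242.65 / -0.177 = 1370.9 kg/min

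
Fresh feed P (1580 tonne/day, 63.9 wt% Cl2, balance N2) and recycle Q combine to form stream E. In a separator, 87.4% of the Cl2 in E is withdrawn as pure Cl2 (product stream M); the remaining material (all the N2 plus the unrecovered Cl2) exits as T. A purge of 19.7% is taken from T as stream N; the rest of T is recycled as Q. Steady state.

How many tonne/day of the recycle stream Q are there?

N2 enters only via P and leaves only via the purge: 1580×0.361 = 0.197×(N2 in T), and the separator passes all N2, so N2 in E = N2 in T = 2895.3 tonne/day.
Cl2 in E: m_A = 1580×0.639 + (1−0.197)·(1−0.874)·m_A, so m_A = 1009.6/0.8988 = 1123.3 tonne/day.
T = (1−0.874)×1123.3 + 2895.3 = 3036.9 tonne/day.
Recycle Q = (1−0.197)×3036.9 = 2438.6 tonne/day.

2439 tonne/day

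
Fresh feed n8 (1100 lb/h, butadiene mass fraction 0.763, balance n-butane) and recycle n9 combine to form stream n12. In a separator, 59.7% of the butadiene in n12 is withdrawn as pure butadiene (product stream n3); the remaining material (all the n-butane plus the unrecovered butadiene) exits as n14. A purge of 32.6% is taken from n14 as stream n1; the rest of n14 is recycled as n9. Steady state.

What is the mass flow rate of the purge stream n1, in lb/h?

n-butane enters only via n8 and leaves only via the purge: 1100×0.237 = 0.326×(n-butane in n14), and the separator passes all n-butane, so n-butane in n12 = n-butane in n14 = 799.69 lb/h.
butadiene in n12: m_A = 1100×0.763 + (1−0.326)·(1−0.597)·m_A, so m_A = 839.3/0.7284 = 1152.3 lb/h.
n14 = (1−0.597)×1152.3 + 799.69 = 1264.1 lb/h.
Purge n1 = 0.326×1264.1 = 412.09 lb/h.

412.1 lb/h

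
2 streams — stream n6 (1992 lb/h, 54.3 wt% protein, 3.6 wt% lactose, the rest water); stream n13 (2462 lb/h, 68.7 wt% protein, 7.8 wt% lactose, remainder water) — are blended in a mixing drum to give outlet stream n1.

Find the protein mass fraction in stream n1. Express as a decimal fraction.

0.623

Total flow out = 1992 + 2462 = 4454 lb/h.
protein in = 1992×0.543 + 2462×0.687 = 2773.1 lb/h.
protein mass fraction in n1 = 2773.1/4454 = 0.623.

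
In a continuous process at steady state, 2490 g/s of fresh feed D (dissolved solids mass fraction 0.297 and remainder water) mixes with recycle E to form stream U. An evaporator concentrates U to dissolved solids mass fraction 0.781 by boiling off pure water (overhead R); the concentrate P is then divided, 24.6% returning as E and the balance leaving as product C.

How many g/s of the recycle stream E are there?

308.9 g/s

Overall dissolved solids balance (none leaves overhead): dissolved solids in fresh feed = dissolved solids in product, i.e. 2490×0.297 = (1−0.246)·P·0.781.
P = 739.53/(0.781×0.754) = 1255.8 g/s.
Recycle E = 0.246×1255.8 = 308.94 g/s.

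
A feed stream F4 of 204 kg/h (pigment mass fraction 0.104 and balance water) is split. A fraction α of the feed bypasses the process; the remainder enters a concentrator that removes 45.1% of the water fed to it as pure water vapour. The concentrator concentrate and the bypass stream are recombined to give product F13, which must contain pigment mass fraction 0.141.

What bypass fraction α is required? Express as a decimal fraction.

0.351

All 204×0.104 = 21.216 kg/h of pigment reaches F13, so F13 = 21.216/0.141 = 150.47 kg/h and vapour = 53.532 kg/h.
The evaporator receives (1−α)·204 of feed at 0.896 water and removes 0.451 of that water:
0.451×0.896×(1−α)×204 = 53.532
(1−α) = 53.532/82.436 = 0.6494;  α = 0.3506.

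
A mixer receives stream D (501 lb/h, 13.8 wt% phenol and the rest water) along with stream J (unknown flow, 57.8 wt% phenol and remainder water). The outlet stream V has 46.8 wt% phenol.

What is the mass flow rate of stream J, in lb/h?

1503 lb/h

Let J be the unknown flow. Total out = 501 + J.
phenol balance: 69.138 + 0.578·J = 0.468·(501 + J)
(0.578 − 0.468)·J = 0.468×501 − 69.138 = 165.33
J = 165.33 / 0.110 = 1503 lb/h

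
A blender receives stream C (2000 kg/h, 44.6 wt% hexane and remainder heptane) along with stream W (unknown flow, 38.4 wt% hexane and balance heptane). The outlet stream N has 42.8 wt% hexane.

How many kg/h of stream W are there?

818.2 kg/h

Let W be the unknown flow. Total out = 2000 + W.
hexane balance: 892 + 0.384·W = 0.428·(2000 + W)
(0.384 − 0.428)·W = 0.428×2000 − 892 = -36
W = -36 / -0.044 = 818.18 kg/h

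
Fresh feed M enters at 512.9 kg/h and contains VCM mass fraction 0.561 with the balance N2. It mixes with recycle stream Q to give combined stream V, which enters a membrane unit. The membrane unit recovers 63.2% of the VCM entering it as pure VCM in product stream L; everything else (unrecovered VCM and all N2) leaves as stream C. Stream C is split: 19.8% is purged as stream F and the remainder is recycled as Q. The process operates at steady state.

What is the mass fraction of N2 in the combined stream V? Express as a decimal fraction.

0.736

N2 enters only via M and leaves only via the purge: 512.9×0.439 = 0.198×(N2 in C), and the membrane unit passes all N2, so N2 in V = N2 in C = 1137.2 kg/h.
VCM in V: m_A = 512.9×0.561 + (1−0.198)·(1−0.632)·m_A, so m_A = 287.74/0.7049 = 408.22 kg/h.
V = 408.22 + 1137.2 = 1545.4 kg/h.
N2 fraction in V = 1137.2/1545.4 = 0.736.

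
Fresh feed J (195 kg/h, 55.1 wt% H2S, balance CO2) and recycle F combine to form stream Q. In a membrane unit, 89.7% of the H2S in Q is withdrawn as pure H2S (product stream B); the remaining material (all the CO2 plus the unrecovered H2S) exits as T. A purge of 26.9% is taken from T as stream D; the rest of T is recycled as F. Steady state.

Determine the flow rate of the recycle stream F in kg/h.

CO2 enters only via J and leaves only via the purge: 195×0.449 = 0.269×(CO2 in T), and the membrane unit passes all CO2, so CO2 in Q = CO2 in T = 325.48 kg/h.
H2S in Q: m_A = 195×0.551 + (1−0.269)·(1−0.897)·m_A, so m_A = 107.45/0.9247 = 116.19 kg/h.
T = (1−0.897)×116.19 + 325.48 = 337.45 kg/h.
Recycle F = (1−0.269)×337.45 = 246.68 kg/h.

246.7 kg/h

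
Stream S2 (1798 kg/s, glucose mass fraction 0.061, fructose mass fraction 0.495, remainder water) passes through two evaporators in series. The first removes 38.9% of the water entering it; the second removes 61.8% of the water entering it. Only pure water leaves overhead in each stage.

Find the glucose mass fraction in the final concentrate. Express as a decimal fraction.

water in feed = 1798×0.444 = 798.31 kg/s.
After stage 1: water left = (1−0.389)×798.31 = 487.77; stream total = 1487.5 kg/s.
After stage 2: water left = (1−0.618)×487.77 = 186.33; final concentrate = 1186 kg/s.
glucose fraction = 109.68/1186 = 0.092.

0.092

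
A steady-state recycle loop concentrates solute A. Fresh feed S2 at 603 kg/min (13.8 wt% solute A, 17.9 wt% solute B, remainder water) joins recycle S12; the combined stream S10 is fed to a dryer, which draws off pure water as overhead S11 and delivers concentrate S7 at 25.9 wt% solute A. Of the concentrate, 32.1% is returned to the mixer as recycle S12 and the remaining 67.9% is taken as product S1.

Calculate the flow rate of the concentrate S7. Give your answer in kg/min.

Overall solute A balance (none leaves overhead): solute A in fresh feed = solute A in product, i.e. 603×0.138 = (1−0.321)·S7·0.259.
S7 = 83.214/(0.259×0.679) = 473.18 kg/min.

473.2 kg/min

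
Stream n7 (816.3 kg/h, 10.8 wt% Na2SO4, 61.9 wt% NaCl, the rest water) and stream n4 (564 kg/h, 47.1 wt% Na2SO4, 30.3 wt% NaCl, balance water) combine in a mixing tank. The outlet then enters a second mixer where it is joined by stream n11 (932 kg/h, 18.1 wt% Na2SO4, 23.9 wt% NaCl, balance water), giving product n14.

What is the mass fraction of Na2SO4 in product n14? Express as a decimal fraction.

0.226

Overall, product flow = 2312.3 kg/h.
Na2SO4 in = 816.3×0.108 + 564×0.471 + 932×0.181 = 522.5 kg/h.
Na2SO4 fraction in n14 = 0.226.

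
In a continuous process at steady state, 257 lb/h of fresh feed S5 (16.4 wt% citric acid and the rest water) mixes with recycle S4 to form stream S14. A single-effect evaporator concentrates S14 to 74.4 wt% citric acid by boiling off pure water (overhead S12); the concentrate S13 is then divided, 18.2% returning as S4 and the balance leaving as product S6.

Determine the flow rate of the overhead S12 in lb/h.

Overall citric acid balance (none leaves overhead): citric acid in fresh feed = citric acid in product, i.e. 257×0.164 = (1−0.182)·S13·0.744.
S13 = 42.148/(0.744×0.818) = 69.255 lb/h.
Recycle S4 = 0.182×69.255 = 12.604 lb/h.
Combined feed S14 = 257 + 12.604 = 269.6 lb/h.
Overhead S12 = S14 − S13 = 269.6 − 69.255 = 200.35 lb/h.

200.3 lb/h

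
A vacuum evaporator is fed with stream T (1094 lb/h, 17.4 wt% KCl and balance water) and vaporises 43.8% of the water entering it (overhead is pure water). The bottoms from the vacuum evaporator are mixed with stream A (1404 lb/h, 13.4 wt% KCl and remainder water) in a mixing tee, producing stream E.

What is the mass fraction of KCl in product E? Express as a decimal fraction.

0.180

Vapour removed = 0.438×0.826×1094 = 395.8 lb/h; concentrate = 698.2 lb/h.
KCl reaching the mixer = 190.36 (from concentrate) + 1404×0.134 = 378.49 lb/h.
Product flow = 698.2 + 1404 = 2102.2 lb/h; KCl fraction = 0.180.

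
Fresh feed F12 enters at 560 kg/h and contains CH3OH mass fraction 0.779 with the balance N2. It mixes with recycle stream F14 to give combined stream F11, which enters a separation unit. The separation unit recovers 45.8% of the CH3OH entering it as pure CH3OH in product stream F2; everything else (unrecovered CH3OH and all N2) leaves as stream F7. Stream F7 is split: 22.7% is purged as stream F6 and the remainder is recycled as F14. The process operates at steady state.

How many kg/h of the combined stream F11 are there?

N2 enters only via F12 and leaves only via the purge: 560×0.221 = 0.227×(N2 in F7), and the separation unit passes all N2, so N2 in F11 = N2 in F7 = 545.2 kg/h.
CH3OH in F11: m_A = 560×0.779 + (1−0.227)·(1−0.458)·m_A, so m_A = 436.24/0.5810 = 750.8 kg/h.
F11 = 750.8 + 545.2 = 1296 kg/h.

1296 kg/h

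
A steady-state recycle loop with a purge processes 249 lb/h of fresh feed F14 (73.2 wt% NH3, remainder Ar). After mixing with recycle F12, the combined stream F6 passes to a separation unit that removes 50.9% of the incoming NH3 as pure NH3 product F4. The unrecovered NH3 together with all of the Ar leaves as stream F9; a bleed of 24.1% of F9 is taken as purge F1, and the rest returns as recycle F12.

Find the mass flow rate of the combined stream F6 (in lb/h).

Ar enters only via F14 and leaves only via the purge: 249×0.268 = 0.241×(Ar in F9), and the separation unit passes all Ar, so Ar in F6 = Ar in F9 = 276.9 lb/h.
NH3 in F6: m_A = 249×0.732 + (1−0.241)·(1−0.509)·m_A, so m_A = 182.27/0.6273 = 290.55 lb/h.
F6 = 290.55 + 276.9 = 567.44 lb/h.

567.4 lb/h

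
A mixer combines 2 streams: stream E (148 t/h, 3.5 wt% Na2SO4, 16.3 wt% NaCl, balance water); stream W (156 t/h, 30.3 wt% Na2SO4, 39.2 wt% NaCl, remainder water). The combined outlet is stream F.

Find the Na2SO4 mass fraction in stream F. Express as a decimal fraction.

Total flow out = 148 + 156 = 304 t/h.
Na2SO4 in = 148×0.035 + 156×0.303 = 52.448 t/h.
Na2SO4 mass fraction in F = 52.448/304 = 0.173.

0.173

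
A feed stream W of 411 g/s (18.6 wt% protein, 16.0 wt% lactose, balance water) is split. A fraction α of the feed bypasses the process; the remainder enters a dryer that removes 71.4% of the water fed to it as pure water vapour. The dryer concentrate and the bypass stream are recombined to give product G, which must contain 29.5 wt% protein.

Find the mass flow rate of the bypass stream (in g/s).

All 411×0.186 = 76.446 g/s of protein reaches G, so G = 76.446/0.295 = 259.14 g/s and vapour = 151.86 g/s.
The evaporator receives (1−α)·411 of feed at 0.654 water and removes 0.714 of that water:
0.714×0.654×(1−α)×411 = 151.86
(1−α) = 151.86/191.92 = 0.7913;  α = 0.2087.
Bypass flow = 0.2087×411 = 85.785 g/s.

85.79 g/s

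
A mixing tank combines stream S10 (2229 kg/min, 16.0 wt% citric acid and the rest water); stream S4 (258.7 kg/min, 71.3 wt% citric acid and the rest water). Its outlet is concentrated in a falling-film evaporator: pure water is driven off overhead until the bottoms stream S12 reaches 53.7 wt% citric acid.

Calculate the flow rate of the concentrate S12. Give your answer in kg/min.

citric acid entering = 2229×0.160 + 258.7×0.713 = 541.09 kg/min.
All citric acid reports to S12, so S12 = 541.09/0.537 = 1007.6 kg/min.

1008 kg/min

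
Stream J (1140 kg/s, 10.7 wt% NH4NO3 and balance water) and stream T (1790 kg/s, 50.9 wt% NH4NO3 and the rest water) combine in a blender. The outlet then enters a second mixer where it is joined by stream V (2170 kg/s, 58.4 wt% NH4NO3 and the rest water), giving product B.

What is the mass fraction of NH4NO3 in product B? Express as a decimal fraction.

Overall, product flow = 5100 kg/s.
NH4NO3 in = 1140×0.107 + 1790×0.509 + 2170×0.584 = 2300.4 kg/s.
NH4NO3 fraction in B = 0.4511.

0.4511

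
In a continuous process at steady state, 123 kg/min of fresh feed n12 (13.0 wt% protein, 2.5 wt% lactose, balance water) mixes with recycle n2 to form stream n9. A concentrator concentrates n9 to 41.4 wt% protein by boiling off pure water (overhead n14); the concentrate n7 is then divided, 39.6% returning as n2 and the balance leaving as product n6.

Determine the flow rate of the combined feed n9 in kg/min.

148.3 kg/min

Overall protein balance (none leaves overhead): protein in fresh feed = protein in product, i.e. 123×0.130 = (1−0.396)·n7·0.414.
n7 = 15.99/(0.414×0.604) = 63.946 kg/min.
Recycle n2 = 0.396×63.946 = 25.322 kg/min.
Combined feed n9 = 123 + 25.322 = 148.32 kg/min.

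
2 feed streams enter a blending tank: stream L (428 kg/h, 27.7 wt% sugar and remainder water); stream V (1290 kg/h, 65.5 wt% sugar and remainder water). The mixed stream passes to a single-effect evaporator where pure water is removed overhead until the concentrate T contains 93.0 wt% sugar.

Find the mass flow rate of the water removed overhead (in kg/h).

sugar entering = 428×0.277 + 1290×0.655 = 963.51 kg/h.
All sugar reports to T, so T = 963.51/0.930 = 1036 kg/h.
Total feed = 1718 kg/h; overhead = 1718 − 1036 = 681.97 kg/h.

682 kg/h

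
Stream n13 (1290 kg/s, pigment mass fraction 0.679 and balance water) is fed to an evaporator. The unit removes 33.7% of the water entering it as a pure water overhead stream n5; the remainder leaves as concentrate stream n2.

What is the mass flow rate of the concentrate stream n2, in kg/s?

1150 kg/s

water entering = 1290×0.321 = 414.09 kg/s; overhead removed = 0.337×414.09 = 139.55 kg/s.
Concentrate = 1290 − 139.55 = 1150.5 kg/s.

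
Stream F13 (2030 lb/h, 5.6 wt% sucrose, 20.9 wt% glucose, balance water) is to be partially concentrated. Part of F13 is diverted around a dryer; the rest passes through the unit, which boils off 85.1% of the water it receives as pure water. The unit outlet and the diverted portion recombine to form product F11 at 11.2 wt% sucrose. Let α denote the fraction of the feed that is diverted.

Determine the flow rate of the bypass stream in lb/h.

407.3 lb/h

All 2030×0.056 = 113.68 lb/h of sucrose reaches F11, so F11 = 113.68/0.112 = 1015 lb/h and vapour = 1015 lb/h.
The evaporator receives (1−α)·2030 of feed at 0.735 water and removes 0.851 of that water:
0.851×0.735×(1−α)×2030 = 1015
(1−α) = 1015/1269.7 = 0.7994;  α = 0.2006.
Bypass flow = 0.2006×2030 = 407.26 lb/h.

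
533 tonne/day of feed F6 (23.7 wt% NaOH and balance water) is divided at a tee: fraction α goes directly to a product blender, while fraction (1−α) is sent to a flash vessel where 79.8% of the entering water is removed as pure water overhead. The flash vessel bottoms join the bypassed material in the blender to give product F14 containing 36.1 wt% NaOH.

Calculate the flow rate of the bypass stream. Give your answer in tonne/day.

232.3 tonne/day

All 533×0.237 = 126.32 tonne/day of NaOH reaches F14, so F14 = 126.32/0.361 = 349.92 tonne/day and vapour = 183.08 tonne/day.
The evaporator receives (1−α)·533 of feed at 0.763 water and removes 0.798 of that water:
0.798×0.763×(1−α)×533 = 183.08
(1−α) = 183.08/324.53 = 0.5641;  α = 0.4359.
Bypass flow = 0.4359×533 = 232.31 tonne/day.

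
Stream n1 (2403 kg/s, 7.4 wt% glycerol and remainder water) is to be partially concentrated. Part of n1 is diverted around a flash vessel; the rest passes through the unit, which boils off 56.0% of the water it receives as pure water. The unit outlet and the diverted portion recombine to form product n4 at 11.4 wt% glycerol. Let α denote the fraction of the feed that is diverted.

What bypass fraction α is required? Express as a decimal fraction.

All 2403×0.074 = 177.82 kg/s of glycerol reaches n4, so n4 = 177.82/0.114 = 1559.8 kg/s and vapour = 843.16 kg/s.
The evaporator receives (1−α)·2403 of feed at 0.926 water and removes 0.560 of that water:
0.560×0.926×(1−α)×2403 = 843.16
(1−α) = 843.16/1246.1 = 0.6766;  α = 0.3234.

0.323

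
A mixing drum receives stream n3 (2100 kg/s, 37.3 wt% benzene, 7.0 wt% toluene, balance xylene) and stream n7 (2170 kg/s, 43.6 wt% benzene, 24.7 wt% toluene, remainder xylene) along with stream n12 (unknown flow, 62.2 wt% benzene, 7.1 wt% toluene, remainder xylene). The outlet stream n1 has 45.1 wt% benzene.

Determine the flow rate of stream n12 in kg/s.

Let n12 be the unknown flow. Total out = 4270 + n12.
benzene balance: 1729.4 + 0.622·n12 = 0.451·(4270 + n12)
(0.622 − 0.451)·n12 = 0.451×4270 − 1729.4 = 196.35
n12 = 196.35 / 0.171 = 1148.2 kg/s

1148 kg/s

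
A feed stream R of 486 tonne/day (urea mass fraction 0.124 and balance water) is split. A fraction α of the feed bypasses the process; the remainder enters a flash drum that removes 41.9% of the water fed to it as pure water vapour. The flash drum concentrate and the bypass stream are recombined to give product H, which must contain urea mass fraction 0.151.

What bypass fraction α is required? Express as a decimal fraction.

All 486×0.124 = 60.264 tonne/day of urea reaches H, so H = 60.264/0.151 = 399.1 tonne/day and vapour = 86.901 tonne/day.
The evaporator receives (1−α)·486 of feed at 0.876 water and removes 0.419 of that water:
0.419×0.876×(1−α)×486 = 86.901
(1−α) = 86.901/178.38 = 0.4872;  α = 0.5128.

0.513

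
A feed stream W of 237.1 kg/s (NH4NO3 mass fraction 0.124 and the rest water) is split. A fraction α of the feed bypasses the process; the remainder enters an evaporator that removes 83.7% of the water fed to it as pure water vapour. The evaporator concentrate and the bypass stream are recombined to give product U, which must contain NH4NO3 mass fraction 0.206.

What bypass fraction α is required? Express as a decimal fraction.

0.457

All 237.1×0.124 = 29.4 kg/s of NH4NO3 reaches U, so U = 29.4/0.206 = 142.72 kg/s and vapour = 94.38 kg/s.
The evaporator receives (1−α)·237.1 of feed at 0.876 water and removes 0.837 of that water:
0.837×0.876×(1−α)×237.1 = 94.38
(1−α) = 94.38/173.84 = 0.5429;  α = 0.4571.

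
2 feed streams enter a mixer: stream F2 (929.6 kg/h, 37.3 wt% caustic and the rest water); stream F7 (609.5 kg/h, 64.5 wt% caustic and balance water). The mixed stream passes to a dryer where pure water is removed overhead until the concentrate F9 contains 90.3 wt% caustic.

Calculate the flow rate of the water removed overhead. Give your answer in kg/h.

719.8 kg/h

caustic entering = 929.6×0.373 + 609.5×0.645 = 739.87 kg/h.
All caustic reports to F9, so F9 = 739.87/0.903 = 819.34 kg/h.
Total feed = 1539.1 kg/h; overhead = 1539.1 − 819.34 = 719.76 kg/h.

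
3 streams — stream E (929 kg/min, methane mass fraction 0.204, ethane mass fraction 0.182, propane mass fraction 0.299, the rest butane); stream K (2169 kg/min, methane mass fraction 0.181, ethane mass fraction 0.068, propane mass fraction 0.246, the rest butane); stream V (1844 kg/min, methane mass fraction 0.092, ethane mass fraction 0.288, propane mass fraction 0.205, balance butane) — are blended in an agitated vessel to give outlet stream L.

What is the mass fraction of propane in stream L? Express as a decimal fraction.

0.241

Total flow out = 929 + 2169 + 1844 = 4942 kg/min.
propane in = 929×0.299 + 2169×0.246 + 1844×0.205 = 1189.4 kg/min.
propane mass fraction in L = 1189.4/4942 = 0.241.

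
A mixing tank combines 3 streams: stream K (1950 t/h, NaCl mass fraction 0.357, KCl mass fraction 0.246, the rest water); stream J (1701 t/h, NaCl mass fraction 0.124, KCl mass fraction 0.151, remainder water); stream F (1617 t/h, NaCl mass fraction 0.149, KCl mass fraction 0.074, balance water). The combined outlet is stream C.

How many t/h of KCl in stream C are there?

856.2 t/h

KCl out = KCl in = 1950×0.246 + 1701×0.151 + 1617×0.074 = 856.21 t/h.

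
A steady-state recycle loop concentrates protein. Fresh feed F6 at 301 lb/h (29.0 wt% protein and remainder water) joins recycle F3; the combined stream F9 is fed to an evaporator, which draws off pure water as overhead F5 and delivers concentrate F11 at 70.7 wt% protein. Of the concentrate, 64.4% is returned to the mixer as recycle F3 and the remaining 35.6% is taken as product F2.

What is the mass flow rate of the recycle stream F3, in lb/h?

Overall protein balance (none leaves overhead): protein in fresh feed = protein in product, i.e. 301×0.290 = (1−0.644)·F11·0.707.
F11 = 87.29/(0.707×0.356) = 346.81 lb/h.
Recycle F3 = 0.644×346.81 = 223.35 lb/h.

223.3 lb/h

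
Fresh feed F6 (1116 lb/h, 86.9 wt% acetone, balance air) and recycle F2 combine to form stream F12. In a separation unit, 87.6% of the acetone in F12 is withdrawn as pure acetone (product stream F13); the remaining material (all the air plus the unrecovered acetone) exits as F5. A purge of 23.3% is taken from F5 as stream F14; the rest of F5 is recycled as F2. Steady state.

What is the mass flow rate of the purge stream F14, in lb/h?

air enters only via F6 and leaves only via the purge: 1116×0.131 = 0.233×(air in F5), and the separation unit passes all air, so air in F12 = air in F5 = 627.45 lb/h.
acetone in F12: m_A = 1116×0.869 + (1−0.233)·(1−0.876)·m_A, so m_A = 969.8/0.9049 = 1071.7 lb/h.
F5 = (1−0.876)×1071.7 + 627.45 = 760.35 lb/h.
Purge F14 = 0.233×760.35 = 177.16 lb/h.

177.2 lb/h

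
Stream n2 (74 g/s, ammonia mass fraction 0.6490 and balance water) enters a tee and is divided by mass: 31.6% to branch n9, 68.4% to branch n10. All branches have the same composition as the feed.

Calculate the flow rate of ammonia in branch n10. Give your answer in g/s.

Branch n10 total = 0.684×74 = 50.616 g/s.
ammonia in n10 = 0.649×50.616 = 32.85 g/s.

32.85 g/s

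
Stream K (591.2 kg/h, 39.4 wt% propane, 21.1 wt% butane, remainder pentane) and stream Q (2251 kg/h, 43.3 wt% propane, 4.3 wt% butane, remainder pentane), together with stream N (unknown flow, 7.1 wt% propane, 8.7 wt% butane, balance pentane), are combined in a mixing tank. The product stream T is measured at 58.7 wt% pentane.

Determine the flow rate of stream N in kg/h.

1001 kg/h

Let N be the unknown flow. Total out = 2842.2 + N.
pentane balance: 1413 + 0.842·N = 0.587·(2842.2 + N)
(0.842 − 0.587)·N = 0.587×2842.2 − 1413 = 255.32
N = 255.32 / 0.255 = 1001.3 kg/h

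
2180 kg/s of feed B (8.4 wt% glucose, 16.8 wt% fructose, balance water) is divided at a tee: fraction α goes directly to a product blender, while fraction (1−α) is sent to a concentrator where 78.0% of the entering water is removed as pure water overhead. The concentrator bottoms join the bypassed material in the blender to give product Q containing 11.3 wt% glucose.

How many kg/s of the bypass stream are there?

1221 kg/s

All 2180×0.084 = 183.12 kg/s of glucose reaches Q, so Q = 183.12/0.113 = 1620.5 kg/s and vapour = 559.47 kg/s.
The evaporator receives (1−α)·2180 of feed at 0.748 water and removes 0.780 of that water:
0.780×0.748×(1−α)×2180 = 559.47
(1−α) = 559.47/1271.9 = 0.4399;  α = 0.5601.
Bypass flow = 0.5601×2180 = 1221.1 kg/s.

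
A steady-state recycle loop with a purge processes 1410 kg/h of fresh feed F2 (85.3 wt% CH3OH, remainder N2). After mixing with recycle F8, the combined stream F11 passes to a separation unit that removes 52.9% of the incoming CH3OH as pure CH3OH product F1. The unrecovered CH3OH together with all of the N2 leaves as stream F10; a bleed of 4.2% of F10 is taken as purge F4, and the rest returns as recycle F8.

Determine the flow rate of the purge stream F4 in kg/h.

N2 enters only via F2 and leaves only via the purge: 1410×0.147 = 0.042×(N2 in F10), and the separation unit passes all N2, so N2 in F11 = N2 in F10 = 4935 kg/h.
CH3OH in F11: m_A = 1410×0.853 + (1−0.042)·(1−0.529)·m_A, so m_A = 1202.7/0.5488 = 2191.6 kg/h.
F10 = (1−0.529)×2191.6 + 4935 = 5967.3 kg/h.
Purge F4 = 0.042×5967.3 = 250.62 kg/h.

250.6 kg/h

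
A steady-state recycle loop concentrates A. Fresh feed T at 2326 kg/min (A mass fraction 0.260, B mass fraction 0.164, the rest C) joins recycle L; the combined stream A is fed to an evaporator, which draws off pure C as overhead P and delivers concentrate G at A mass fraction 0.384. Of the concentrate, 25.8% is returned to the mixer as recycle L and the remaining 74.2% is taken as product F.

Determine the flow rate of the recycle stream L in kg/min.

Overall A balance (none leaves overhead): A in fresh feed = A in product, i.e. 2326×0.260 = (1−0.258)·G·0.384.
G = 604.76/(0.384×0.742) = 2122.5 kg/min.
Recycle L = 0.258×2122.5 = 547.61 kg/min.

547.6 kg/min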